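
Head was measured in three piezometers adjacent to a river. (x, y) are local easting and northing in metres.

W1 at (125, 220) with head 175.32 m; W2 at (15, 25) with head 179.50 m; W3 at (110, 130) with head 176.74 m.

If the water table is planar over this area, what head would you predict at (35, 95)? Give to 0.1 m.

178.3 m

With h = a·x + b·y + c and W1 as origin, the differences give:
  (-110)·a + (-195)·b = +4.18
  (-15)·a + (-90)·b = +1.42
Eliminate b (×(-90) and ×(-195), subtract): 6975·a = -99.300 → a = ∂h/∂x = -0.01424
Back-substitute: b = ∂h/∂y = -0.01341.
h(35, 95) = 175.32 + (-0.01424)·(-90) + (-0.01341)·(-125) = 175.32 +1.281 +1.676 = 178.277 m.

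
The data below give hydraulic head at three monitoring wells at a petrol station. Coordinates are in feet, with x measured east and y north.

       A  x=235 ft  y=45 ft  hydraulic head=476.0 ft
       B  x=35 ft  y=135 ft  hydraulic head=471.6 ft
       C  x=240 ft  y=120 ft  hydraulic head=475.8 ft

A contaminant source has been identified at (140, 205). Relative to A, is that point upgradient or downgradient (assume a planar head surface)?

downgradient

Taking A as reference: B−A = (-200, 90, -4.4); C−A = (5, 75, -0.2).
Determinant of the coordinate differences = (-200)·75 − 5·90 = -15450.
∂h/∂x = [(-4.4)·75 − (-0.2)·90] / -15450 = +0.02019
∂h/∂y = [(-200)·(-0.2) − 5·(-4.4)] / -15450 = -0.004013
Head at (140, 205) = 476.0 + (+0.02019)·(-95) + (-0.004013)·(160) = 473.44 ft.
That is lower than the 476.0 ft at A, so the point is downgradient.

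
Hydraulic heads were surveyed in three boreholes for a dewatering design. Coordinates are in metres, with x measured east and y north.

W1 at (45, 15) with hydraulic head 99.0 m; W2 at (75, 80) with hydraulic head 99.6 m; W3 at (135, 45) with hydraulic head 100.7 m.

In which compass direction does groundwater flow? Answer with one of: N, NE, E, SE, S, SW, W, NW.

W

With h = a·x + b·y + c and W1 as origin, the differences give:
  30·a + 65·b = +0.6
  90·a + 30·b = +1.7
Eliminate b (×30 and ×65, subtract): -4950·a = -92.50 → a = ∂h/∂x = +0.01869
Back-substitute: b = ∂h/∂y = +0.0006061.
Flow = −∇h = (-0.01869 east, -0.0006061 north), which points west.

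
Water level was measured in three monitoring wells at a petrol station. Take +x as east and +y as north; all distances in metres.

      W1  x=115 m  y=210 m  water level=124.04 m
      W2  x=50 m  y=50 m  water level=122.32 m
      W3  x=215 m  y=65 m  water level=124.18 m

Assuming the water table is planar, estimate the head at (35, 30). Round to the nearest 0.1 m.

122.0 m

Differences from W1: to W2 (Δx, Δy, Δh) = (-65, -160, -1.72); to W3 = (100, -145, +0.14).
Determinant of the coordinate differences = (-65)·(-145) − 100·(-160) = 25425.
∂h/∂x = [(-1.72)·(-145) − (+0.14)·(-160)] / 25425 = +0.01069
∂h/∂y = [(-65)·(+0.14) − 100·(-1.72)] / 25425 = +0.006407
h(35, 30) = 124.04 + (+0.01069)·(-80) + (+0.006407)·(-180) = 124.04 -0.855 -1.153 = 122.032 m.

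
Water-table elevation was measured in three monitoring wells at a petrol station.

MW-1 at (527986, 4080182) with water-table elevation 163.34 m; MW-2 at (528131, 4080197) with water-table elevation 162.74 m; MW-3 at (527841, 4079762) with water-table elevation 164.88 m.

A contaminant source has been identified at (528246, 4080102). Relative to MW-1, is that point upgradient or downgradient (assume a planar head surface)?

With h = a·x + b·y + c and MW-1 as origin, the differences give:
  145·a + 15·b = -0.60
  (-145)·a + (-420)·b = +1.54
Eliminate b (×(-420) and ×15, subtract): -58725·a = 228.900 → a = ∂h/∂x = -0.003898
Back-substitute: b = ∂h/∂y = -0.002321.
Head at (528246, 4080102) = 163.34 + (-0.003898)·(260) + (-0.002321)·(-80) = 162.51 m.
That is lower than the 163.34 m at MW-1, so the point is downgradient.

downgradient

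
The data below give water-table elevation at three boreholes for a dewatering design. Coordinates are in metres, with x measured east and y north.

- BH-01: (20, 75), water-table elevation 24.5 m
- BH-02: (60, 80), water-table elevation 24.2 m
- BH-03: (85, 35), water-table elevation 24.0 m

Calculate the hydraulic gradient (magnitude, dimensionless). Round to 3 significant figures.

Taking BH-01 as reference: BH-02−BH-01 = (40, 5, -0.3); BH-03−BH-01 = (65, -40, -0.5).
Solve a·Δx + b·Δy = Δh: det = 40·(-40) − 65·5 = -1925.
∂h/∂x = [(-0.3)·(-40) − (-0.5)·5] / -1925 = -0.007532
∂h/∂y = [40·(-0.5) − 65·(-0.3)] / -1925 = +0.0002597
|∇h| = √(-0.007532² + 0.0002597²) = 0.007536

0.00754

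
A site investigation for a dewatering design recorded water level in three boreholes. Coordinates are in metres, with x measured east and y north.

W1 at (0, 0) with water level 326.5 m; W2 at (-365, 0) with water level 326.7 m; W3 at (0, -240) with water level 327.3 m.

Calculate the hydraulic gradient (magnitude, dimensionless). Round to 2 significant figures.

0.0034

∂h/∂x = (326.7 − 326.5) / (-365 − 0) = -0.0005479
∂h/∂y = (327.3 − 326.5) / (-240 − 0) = -0.003333
|∇h| = √(-0.0005479² + -0.003333²) = 0.003378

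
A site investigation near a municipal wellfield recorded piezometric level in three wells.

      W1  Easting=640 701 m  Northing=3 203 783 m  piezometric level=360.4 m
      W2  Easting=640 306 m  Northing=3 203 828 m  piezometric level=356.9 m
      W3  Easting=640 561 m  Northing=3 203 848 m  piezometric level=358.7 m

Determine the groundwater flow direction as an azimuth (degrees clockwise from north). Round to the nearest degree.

Differences from W1: to W2 (Δx, Δy, Δh) = (-395, 45, -3.5); to W3 = (-140, 65, -1.7).
Determinant of the coordinate differences = (-395)·65 − (-140)·45 = -19375.
∂h/∂x = [(-3.5)·65 − (-1.7)·45] / -19375 = +0.007794
∂h/∂y = [(-395)·(-1.7) − (-140)·(-3.5)] / -19375 = -0.009368
Flow direction (−∇h) has components (-0.007794 E, +0.009368 N).
Azimuth = atan2(E, N) = atan2(-0.007794, +0.009368) = 320.2° ≈ 320°.

320°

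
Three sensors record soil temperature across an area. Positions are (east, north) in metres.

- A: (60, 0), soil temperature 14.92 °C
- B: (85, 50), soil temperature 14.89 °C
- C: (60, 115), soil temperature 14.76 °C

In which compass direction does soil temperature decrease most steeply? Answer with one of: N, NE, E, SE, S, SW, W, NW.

NW

Taking A as reference: B−A = (25, 50, -0.03); C−A = (0, 115, -0.16).
Determinant of the coordinate differences = 25·115 − 0·50 = 2875.
∂T/∂x = [(-0.03)·115 − (-0.16)·50] / 2875 = +0.001583
∂T/∂y = [25·(-0.16) − 0·(-0.03)] / 2875 = -0.001391
Steepest decrease is along −∇f = (-0.001583 E, +0.001391 N) → northwest.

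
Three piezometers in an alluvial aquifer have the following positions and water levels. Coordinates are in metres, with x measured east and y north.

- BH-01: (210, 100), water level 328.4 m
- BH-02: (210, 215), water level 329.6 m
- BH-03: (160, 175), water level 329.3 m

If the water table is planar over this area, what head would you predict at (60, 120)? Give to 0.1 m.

Differences from BH-01: to BH-02 (Δx, Δy, Δh) = (0, 115, +1.2); to BH-03 = (-50, 75, +0.9).
Determinant of the coordinate differences = 0·75 − (-50)·115 = 5750.
∂h/∂x = [(+1.2)·75 − (+0.9)·115] / 5750 = -0.002348
∂h/∂y = [0·(+0.9) − (-50)·(+1.2)] / 5750 = +0.01043
h(60, 120) = 328.4 + (-0.002348)·(-150) + (+0.01043)·(20) = 328.4 +0.352 +0.209 = 328.961 m.

329.0 m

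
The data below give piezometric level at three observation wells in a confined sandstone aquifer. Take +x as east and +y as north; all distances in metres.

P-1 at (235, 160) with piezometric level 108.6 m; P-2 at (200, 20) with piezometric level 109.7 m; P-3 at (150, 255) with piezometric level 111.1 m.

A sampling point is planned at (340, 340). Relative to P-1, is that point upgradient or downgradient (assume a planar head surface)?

downgradient

With h = a·x + b·y + c and P-1 as origin, the differences give:
  (-35)·a + (-140)·b = +1.1
  (-85)·a + 95·b = +2.5
Eliminate b (×95 and ×(-140), subtract): -15225·a = 454.50 → a = ∂h/∂x = -0.02985
Back-substitute: b = ∂h/∂y = -0.0003941.
Head at (340, 340) = 108.6 + (-0.02985)·(105) + (-0.0003941)·(180) = 105.39 m.
That is lower than the 108.6 m at P-1, so the point is downgradient.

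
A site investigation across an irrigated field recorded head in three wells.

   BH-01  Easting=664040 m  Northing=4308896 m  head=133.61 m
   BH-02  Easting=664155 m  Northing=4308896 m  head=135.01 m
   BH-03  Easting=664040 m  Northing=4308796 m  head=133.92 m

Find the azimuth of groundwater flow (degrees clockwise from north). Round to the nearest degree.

∂h/∂x = (135.01 − 133.61) / (664155 − 664040) = +0.01217
∂h/∂y = (133.92 − 133.61) / (4308796 − 4308896) = -0.003100
Flow direction (−∇h) has components (-0.01217 E, +0.003100 N).
Azimuth = atan2(E, N) = atan2(-0.01217, +0.003100) = 284.3° ≈ 284°.

284°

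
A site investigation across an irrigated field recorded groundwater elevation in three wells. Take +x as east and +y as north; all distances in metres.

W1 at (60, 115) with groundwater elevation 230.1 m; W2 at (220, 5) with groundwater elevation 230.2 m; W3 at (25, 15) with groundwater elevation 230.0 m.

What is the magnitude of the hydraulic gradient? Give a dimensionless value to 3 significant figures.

Three-point gradient (reference W1): Δ to W2 = (160, -110, +0.1), Δ to W3 = (-35, -100, -0.1).
∂h/∂x = +0.001058, ∂h/∂y = +0.0006297 (det = -19850).
|∇h| = √(0.001058² + 0.0006297²) = 0.001231

0.00123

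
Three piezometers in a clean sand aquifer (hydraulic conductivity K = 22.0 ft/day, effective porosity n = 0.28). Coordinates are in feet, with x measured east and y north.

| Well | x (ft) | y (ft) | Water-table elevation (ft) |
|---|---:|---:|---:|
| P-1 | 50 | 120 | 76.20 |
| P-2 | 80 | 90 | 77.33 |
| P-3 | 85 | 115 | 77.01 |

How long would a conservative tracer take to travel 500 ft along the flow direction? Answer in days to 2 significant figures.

240 days

With h = a·x + b·y + c and P-1 as origin, the differences give:
  30·a + (-30)·b = +1.13
  35·a + (-5)·b = +0.81
Eliminate b (×(-5) and ×(-30), subtract): 900·a = 18.650 → a = ∂h/∂x = +0.02072
Back-substitute: b = ∂h/∂y = -0.01694.
|∇h| = √(0.02072² + -0.01694²) = 0.02676
Seepage velocity v = K·i/n = 22.0 × 0.02676 / 0.28 = 2.103 ft/day.
t = 500 / 2.103 = 237.8 days.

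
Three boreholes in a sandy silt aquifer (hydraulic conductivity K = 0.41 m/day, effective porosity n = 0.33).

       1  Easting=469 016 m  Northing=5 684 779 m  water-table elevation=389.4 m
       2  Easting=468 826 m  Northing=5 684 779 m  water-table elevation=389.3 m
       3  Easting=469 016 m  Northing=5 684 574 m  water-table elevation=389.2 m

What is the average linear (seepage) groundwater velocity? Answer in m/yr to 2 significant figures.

∂h/∂x = (389.3 − 389.4) / (468826 − 469016) = +0.0005263
∂h/∂y = (389.2 − 389.4) / (5684574 − 5684779) = +0.0009756
|∇h| = √(0.0005263² + 0.0009756²) = 0.001109
Seepage velocity v = K·i/n = 0.41 × 0.001109 / 0.33 = 0.001378 m/day = 0.5033 m/yr.

0.50 m/yr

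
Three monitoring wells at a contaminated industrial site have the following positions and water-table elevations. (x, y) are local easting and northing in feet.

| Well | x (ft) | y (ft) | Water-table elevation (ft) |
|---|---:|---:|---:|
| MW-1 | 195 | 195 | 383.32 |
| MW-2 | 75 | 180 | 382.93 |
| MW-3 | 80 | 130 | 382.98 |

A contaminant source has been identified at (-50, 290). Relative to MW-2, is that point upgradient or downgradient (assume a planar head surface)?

downgradient

Taking MW-1 as reference: MW-2−MW-1 = (-120, -15, -0.39); MW-3−MW-1 = (-115, -65, -0.34).
Solve a·Δx + b·Δy = Δh: det = (-120)·(-65) − (-115)·(-15) = 6075.
∂h/∂x = [(-0.39)·(-65) − (-0.34)·(-15)] / 6075 = +0.003333
∂h/∂y = [(-120)·(-0.34) − (-115)·(-0.39)] / 6075 = -0.0006667
Head at (-50, 290) = 383.32 + (+0.003333)·(-245) + (-0.0006667)·(95) = 382.44 ft.
That is lower than the 382.93 ft at MW-2, so the point is downgradient.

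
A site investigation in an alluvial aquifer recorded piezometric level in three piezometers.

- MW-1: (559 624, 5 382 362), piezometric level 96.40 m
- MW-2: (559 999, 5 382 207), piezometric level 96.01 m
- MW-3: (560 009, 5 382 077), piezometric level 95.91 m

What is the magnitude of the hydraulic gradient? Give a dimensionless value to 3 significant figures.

0.00103

Taking MW-1 as reference: MW-2−MW-1 = (375, -155, -0.39); MW-3−MW-1 = (385, -285, -0.49).
Determinant of the coordinate differences = 375·(-285) − 385·(-155) = -47200.
∂h/∂x = [(-0.39)·(-285) − (-0.49)·(-155)] / -47200 = -0.0007458
∂h/∂y = [375·(-0.49) − 385·(-0.39)] / -47200 = +0.0007119
|∇h| = √(-0.0007458² + 0.0007119²) = 0.001031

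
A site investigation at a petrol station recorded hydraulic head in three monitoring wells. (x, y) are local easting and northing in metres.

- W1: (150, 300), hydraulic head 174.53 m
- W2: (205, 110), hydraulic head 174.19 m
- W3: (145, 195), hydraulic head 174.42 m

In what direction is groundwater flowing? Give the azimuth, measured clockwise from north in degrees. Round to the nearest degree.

Differences from W1: to W2 (Δx, Δy, Δh) = (55, -190, -0.34); to W3 = (-5, -105, -0.11).
Solve a·Δx + b·Δy = Δh: det = 55·(-105) − (-5)·(-190) = -6725.
∂h/∂x = [(-0.34)·(-105) − (-0.11)·(-190)] / -6725 = -0.002201
∂h/∂y = [55·(-0.11) − (-5)·(-0.34)] / -6725 = +0.001152
Flow direction (−∇h) has components (+0.002201 E, -0.001152 N).
Azimuth = atan2(E, N) = atan2(+0.002201, -0.001152) = 117.6° ≈ 118°.

118°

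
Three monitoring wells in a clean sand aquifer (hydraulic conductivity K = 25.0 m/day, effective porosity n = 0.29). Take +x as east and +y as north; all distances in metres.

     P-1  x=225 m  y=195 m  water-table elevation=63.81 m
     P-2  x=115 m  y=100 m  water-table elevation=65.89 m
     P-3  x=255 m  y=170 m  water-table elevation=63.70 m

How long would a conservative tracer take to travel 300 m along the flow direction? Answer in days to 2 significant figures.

240 days

Three-point gradient (reference P-1): Δ to P-2 = (-110, -95, +2.08), Δ to P-3 = (30, -25, -0.11).
∂h/∂x = -0.01115, ∂h/∂y = -0.008982 (det = 5600).
|∇h| = √(-0.01115² + -0.008982²) = 0.01432
Seepage velocity v = K·i/n = 25.0 × 0.01432 / 0.29 = 1.234 m/day.
t = 300 / 1.234 = 243.1 days.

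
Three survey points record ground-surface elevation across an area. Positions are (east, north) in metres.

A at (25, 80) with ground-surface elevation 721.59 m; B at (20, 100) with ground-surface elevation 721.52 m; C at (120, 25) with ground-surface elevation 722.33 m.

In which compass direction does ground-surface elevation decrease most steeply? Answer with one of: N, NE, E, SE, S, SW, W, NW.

Taking A as reference: B−A = (-5, 20, -0.07); C−A = (95, -55, +0.74).
Solve a·Δx + b·Δy = Δz: det = (-5)·(-55) − 95·20 = -1625.
∂z/∂x = [(-0.07)·(-55) − (+0.74)·20] / -1625 = +0.006738
∂z/∂y = [(-5)·(+0.74) − 95·(-0.07)] / -1625 = -0.001815
Steepest decrease is along −∇f = (-0.006738 E, +0.001815 N) → west.

W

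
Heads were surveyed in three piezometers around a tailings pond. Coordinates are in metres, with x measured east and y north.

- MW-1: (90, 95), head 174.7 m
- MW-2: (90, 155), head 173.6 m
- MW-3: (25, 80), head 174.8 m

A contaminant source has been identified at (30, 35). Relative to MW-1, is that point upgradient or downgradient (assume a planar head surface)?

Three-point gradient (reference MW-1): Δ to MW-2 = (0, 60, -1.1), Δ to MW-3 = (-65, -15, +0.1).
∂h/∂x = +0.002692, ∂h/∂y = -0.01833 (det = 3900).
Head at (30, 35) = 174.7 + (+0.002692)·(-60) + (-0.01833)·(-60) = 175.64 m.
That is higher than the 174.7 m at MW-1, so the point is upgradient.

upgradient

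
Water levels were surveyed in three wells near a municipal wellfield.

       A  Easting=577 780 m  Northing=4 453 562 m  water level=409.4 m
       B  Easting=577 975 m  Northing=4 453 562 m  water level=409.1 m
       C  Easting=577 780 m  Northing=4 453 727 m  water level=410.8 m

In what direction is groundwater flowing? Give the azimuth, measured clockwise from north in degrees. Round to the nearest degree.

∂h/∂x = (409.1 − 409.4) / (577975 − 577780) = -0.001538
∂h/∂y = (410.8 − 409.4) / (4453727 − 4453562) = +0.008485
Flow direction (−∇h) has components (+0.001538 E, -0.008485 N).
Azimuth = atan2(E, N) = atan2(+0.001538, -0.008485) = 169.7° ≈ 170°.

170°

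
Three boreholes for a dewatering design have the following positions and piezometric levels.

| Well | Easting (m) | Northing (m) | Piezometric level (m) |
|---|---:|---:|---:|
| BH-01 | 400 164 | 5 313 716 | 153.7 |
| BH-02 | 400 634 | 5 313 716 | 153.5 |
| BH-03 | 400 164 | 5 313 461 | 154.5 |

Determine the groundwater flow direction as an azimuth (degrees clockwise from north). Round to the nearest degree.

008°

∂h/∂x = (153.5 − 153.7) / (400634 − 400164) = -0.0004255
∂h/∂y = (154.5 − 153.7) / (5313461 − 5313716) = -0.003137
Flow direction (−∇h) has components (+0.0004255 E, +0.003137 N).
Azimuth = atan2(E, N) = atan2(+0.0004255, +0.003137) = 7.7° ≈ 008°.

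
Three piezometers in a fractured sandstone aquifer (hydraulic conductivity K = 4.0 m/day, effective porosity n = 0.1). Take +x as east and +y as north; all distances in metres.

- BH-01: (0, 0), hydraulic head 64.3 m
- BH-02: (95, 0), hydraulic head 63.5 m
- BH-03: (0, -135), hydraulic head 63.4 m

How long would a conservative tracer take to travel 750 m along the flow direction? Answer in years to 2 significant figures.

∂h/∂x = (63.5 − 64.3) / (95 − 0) = -0.008421
∂h/∂y = (63.4 − 64.3) / (-135 − 0) = +0.006667
|∇h| = √(-0.008421² + 0.006667²) = 0.01074
Seepage velocity v = K·i/n = 4.0 × 0.01074 / 0.1 = 0.4296 m/day.
t = 750 / 0.4296 = 1746 days = 4.78 years.

4.8 years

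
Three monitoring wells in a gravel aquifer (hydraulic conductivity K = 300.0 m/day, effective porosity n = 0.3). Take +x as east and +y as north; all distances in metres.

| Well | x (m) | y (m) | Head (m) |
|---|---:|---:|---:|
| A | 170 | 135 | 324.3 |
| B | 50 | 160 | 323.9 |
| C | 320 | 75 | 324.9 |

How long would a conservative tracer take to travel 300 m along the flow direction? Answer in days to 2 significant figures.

69 days

Taking A as reference: B−A = (-120, 25, -0.4); C−A = (150, -60, +0.6).
Determinant of the coordinate differences = (-120)·(-60) − 150·25 = 3450.
∂h/∂x = [(-0.4)·(-60) − (+0.6)·25] / 3450 = +0.002609
∂h/∂y = [(-120)·(+0.6) − 150·(-0.4)] / 3450 = -0.003478
|∇h| = √(0.002609² + -0.003478²) = 0.004348
Seepage velocity v = K·i/n = 300.0 × 0.004348 / 0.3 = 4.348 m/day.
t = 300 / 4.348 = 69 days.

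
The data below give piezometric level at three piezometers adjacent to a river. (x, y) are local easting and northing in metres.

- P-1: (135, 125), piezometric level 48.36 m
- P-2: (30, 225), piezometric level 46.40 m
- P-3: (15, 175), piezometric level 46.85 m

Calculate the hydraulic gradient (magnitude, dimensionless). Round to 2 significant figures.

Taking P-1 as reference: P-2−P-1 = (-105, 100, -1.96); P-3−P-1 = (-120, 50, -1.51).
Solve a·Δx + b·Δy = Δh: det = (-105)·50 − (-120)·100 = 6750.
∂h/∂x = [(-1.96)·50 − (-1.51)·100] / 6750 = +0.007852
∂h/∂y = [(-105)·(-1.51) − (-120)·(-1.96)] / 6750 = -0.01136
|∇h| = √(0.007852² + -0.01136²) = 0.01381

0.014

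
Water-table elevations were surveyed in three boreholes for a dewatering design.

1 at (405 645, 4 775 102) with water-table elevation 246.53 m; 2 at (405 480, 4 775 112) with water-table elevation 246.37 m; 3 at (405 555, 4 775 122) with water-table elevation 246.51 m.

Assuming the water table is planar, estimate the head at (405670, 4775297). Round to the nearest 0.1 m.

247.5 m

With h = a·x + b·y + c and 1 as origin, the differences give:
  (-165)·a + 10·b = -0.16
  (-90)·a + 20·b = -0.02
Eliminate b (×20 and ×10, subtract): -2400·a = -3.000 → a = ∂h/∂x = +0.001250
Back-substitute: b = ∂h/∂y = +0.004625.
h(405670, 4775297) = 246.53 + (+0.001250)·(25) + (+0.004625)·(195) = 246.53 +0.031 +0.902 = 247.463 m.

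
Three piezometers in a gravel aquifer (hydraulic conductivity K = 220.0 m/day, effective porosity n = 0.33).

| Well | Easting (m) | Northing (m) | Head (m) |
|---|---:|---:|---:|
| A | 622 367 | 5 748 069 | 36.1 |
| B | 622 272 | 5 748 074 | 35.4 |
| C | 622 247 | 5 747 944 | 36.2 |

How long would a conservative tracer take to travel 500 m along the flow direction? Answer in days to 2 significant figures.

Three-point gradient (reference A): Δ to B = (-95, 5, -0.7), Δ to C = (-120, -125, +0.1).
∂h/∂x = +0.006974, ∂h/∂y = -0.007495 (det = 12475).
|∇h| = √(0.006974² + -0.007495²) = 0.01024
Seepage velocity v = K·i/n = 220.0 × 0.01024 / 0.33 = 6.827 m/day.
t = 500 / 6.827 = 73.24 days.

73 days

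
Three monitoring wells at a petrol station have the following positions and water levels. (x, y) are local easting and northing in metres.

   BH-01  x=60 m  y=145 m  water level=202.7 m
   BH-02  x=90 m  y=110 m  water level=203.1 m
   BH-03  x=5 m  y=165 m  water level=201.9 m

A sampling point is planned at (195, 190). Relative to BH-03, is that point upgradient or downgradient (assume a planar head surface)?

Taking BH-01 as reference: BH-02−BH-01 = (30, -35, +0.4); BH-03−BH-01 = (-55, 20, -0.8).
Solve a·Δx + b·Δy = Δh: det = 30·20 − (-55)·(-35) = -1325.
∂h/∂x = [(+0.4)·20 − (-0.8)·(-35)] / -1325 = +0.01509
∂h/∂y = [30·(-0.8) − (-55)·(+0.4)] / -1325 = +0.001509
Head at (195, 190) = 202.7 + (+0.01509)·(135) + (+0.001509)·(45) = 204.81 m.
That is higher than the 201.9 m at BH-03, so the point is upgradient.

upgradient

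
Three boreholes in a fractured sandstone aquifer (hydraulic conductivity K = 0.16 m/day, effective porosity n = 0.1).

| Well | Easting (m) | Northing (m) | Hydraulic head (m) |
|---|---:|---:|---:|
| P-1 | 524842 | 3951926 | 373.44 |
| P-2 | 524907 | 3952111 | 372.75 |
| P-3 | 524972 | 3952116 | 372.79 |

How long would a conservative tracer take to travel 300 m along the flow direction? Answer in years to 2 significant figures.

Three-point gradient (reference P-1): Δ to P-2 = (65, 185, -0.69), Δ to P-3 = (130, 190, -0.65).
∂h/∂x = +0.0009274, ∂h/∂y = -0.004056 (det = -11700).
|∇h| = √(0.0009274² + -0.004056²) = 0.004161
Seepage velocity v = K·i/n = 0.16 × 0.004161 / 0.1 = 0.006658 m/day.
t = 300 / 0.006658 = 4.506e+04 days = 123 years.

120 years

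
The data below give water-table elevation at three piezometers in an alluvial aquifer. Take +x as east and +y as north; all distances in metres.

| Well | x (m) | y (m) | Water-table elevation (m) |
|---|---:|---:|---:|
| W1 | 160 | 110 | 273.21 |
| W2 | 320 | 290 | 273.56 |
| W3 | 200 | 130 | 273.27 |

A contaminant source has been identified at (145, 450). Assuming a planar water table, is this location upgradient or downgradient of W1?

upgradient

With h = a·x + b·y + c and W1 as origin, the differences give:
  160·a + 180·b = +0.35
  40·a + 20·b = +0.06
Eliminate b (×20 and ×180, subtract): -4000·a = -3.800 → a = ∂h/∂x = +0.0009500
Back-substitute: b = ∂h/∂y = +0.001100.
Head at (145, 450) = 273.21 + (+0.0009500)·(-15) + (+0.001100)·(340) = 273.57 m.
That is higher than the 273.21 m at W1, so the point is upgradient.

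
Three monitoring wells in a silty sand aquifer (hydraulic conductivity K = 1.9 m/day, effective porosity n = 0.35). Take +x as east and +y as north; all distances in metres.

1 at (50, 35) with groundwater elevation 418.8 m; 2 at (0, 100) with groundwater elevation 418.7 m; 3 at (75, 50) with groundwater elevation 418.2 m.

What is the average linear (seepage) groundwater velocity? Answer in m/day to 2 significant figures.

With h = a·x + b·y + c and 1 as origin, the differences give:
  (-50)·a + 65·b = -0.1
  25·a + 15·b = -0.6
Eliminate b (×15 and ×65, subtract): -2375·a = 37.50 → a = ∂h/∂x = -0.01579
Back-substitute: b = ∂h/∂y = -0.01368.
|∇h| = √(-0.01579² + -0.01368²) = 0.02089
Seepage velocity v = K·i/n = 1.9 × 0.02089 / 0.35 = 0.1134 m/day.

0.11 m/day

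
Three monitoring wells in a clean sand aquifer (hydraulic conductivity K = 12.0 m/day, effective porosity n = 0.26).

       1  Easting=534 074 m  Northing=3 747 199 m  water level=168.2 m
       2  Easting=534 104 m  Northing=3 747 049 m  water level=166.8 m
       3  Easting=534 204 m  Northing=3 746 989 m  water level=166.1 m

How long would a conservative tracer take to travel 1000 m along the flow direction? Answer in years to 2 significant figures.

6.5 years

With h = a·x + b·y + c and 1 as origin, the differences give:
  30·a + (-150)·b = -1.4
  130·a + (-210)·b = -2.1
Eliminate b (×(-210) and ×(-150), subtract): 13200·a = -21.00 → a = ∂h/∂x = -0.001591
Back-substitute: b = ∂h/∂y = +0.009015.
|∇h| = √(-0.001591² + 0.009015²) = 0.009154
Seepage velocity v = K·i/n = 12.0 × 0.009154 / 0.26 = 0.4225 m/day.
t = 1000 / 0.4225 = 2367 days = 6.48 years.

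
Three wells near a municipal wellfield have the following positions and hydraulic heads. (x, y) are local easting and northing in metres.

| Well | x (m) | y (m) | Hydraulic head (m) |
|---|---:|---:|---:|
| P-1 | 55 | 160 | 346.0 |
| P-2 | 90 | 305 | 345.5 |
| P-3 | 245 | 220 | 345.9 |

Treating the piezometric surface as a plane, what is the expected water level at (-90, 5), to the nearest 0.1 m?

Differences from P-1: to P-2 (Δx, Δy, Δh) = (35, 145, -0.5); to P-3 = (190, 60, -0.1).
Solve a·Δx + b·Δy = Δh: det = 35·60 − 190·145 = -25450.
∂h/∂x = [(-0.5)·60 − (-0.1)·145] / -25450 = +0.0006090
∂h/∂y = [35·(-0.1) − 190·(-0.5)] / -25450 = -0.003595
h(-90, 5) = 346.0 + (+0.0006090)·(-145) + (-0.003595)·(-155) = 346.0 -0.088 +0.557 = 346.469 m.

346.5 m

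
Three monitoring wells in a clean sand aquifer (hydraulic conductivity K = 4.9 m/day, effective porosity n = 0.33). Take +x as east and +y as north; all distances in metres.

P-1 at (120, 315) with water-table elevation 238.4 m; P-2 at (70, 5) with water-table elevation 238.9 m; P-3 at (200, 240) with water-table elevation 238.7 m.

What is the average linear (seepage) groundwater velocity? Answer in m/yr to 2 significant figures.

With h = a·x + b·y + c and P-1 as origin, the differences give:
  (-50)·a + (-310)·b = +0.5
  80·a + (-75)·b = +0.3
Eliminate b (×(-75) and ×(-310), subtract): 28550·a = 55.50 → a = ∂h/∂x = +0.001944
Back-substitute: b = ∂h/∂y = -0.001926.
|∇h| = √(0.001944² + -0.001926²) = 0.002737
Seepage velocity v = K·i/n = 4.9 × 0.002737 / 0.33 = 0.04064 m/day = 14.84 m/yr.

15 m/yr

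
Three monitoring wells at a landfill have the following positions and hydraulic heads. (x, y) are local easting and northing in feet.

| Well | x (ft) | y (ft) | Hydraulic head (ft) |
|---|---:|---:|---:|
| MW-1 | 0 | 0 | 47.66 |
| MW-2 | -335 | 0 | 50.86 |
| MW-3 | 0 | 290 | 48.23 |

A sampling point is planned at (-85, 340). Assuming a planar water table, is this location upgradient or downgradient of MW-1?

upgradient

∂h/∂x = (50.86 − 47.66) / (-335 − 0) = -0.009552
∂h/∂y = (48.23 − 47.66) / (290 − 0) = +0.001966
Head at (-85, 340) = 47.66 + (-0.009552)·(-85) + (+0.001966)·(340) = 49.14 ft.
That is higher than the 47.66 ft at MW-1, so the point is upgradient.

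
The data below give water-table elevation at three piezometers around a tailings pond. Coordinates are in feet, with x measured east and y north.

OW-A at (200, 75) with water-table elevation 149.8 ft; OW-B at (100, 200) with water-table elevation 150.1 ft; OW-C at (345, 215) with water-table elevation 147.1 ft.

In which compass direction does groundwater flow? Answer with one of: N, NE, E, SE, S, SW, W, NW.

With h = a·x + b·y + c and OW-A as origin, the differences give:
  (-100)·a + 125·b = +0.3
  145·a + 140·b = -2.7
Eliminate b (×140 and ×125, subtract): -32125·a = 379.50 → a = ∂h/∂x = -0.01181
Back-substitute: b = ∂h/∂y = -0.007051.
Flow = −∇h = (+0.01181 east, +0.007051 north), which points northeast.

NE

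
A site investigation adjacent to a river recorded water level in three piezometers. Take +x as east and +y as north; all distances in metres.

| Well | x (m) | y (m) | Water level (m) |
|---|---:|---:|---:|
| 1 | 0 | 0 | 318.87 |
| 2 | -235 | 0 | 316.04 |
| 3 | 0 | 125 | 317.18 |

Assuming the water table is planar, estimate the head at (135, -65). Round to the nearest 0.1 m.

∂h/∂x = (316.04 − 318.87) / (-235 − 0) = +0.01204
∂h/∂y = (317.18 − 318.87) / (125 − 0) = -0.01352
h(135, -65) = 318.87 + (+0.01204)·(135) + (-0.01352)·(-65) = 318.87 +1.626 +0.879 = 321.375 m.

321.4 m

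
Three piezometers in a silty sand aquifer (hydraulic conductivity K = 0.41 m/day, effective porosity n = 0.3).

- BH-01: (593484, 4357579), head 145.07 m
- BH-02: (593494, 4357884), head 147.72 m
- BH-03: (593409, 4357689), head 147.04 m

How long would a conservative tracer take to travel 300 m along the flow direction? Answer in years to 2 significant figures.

With h = a·x + b·y + c and BH-01 as origin, the differences give:
  10·a + 305·b = +2.65
  (-75)·a + 110·b = +1.97
Eliminate b (×110 and ×305, subtract): 23975·a = -309.350 → a = ∂h/∂x = -0.01290
Back-substitute: b = ∂h/∂y = +0.009112.
|∇h| = √(-0.01290² + 0.009112²) = 0.01579
Seepage velocity v = K·i/n = 0.41 × 0.01579 / 0.3 = 0.02158 m/day.
t = 300 / 0.02158 = 1.39e+04 days = 38.1 years.

38 years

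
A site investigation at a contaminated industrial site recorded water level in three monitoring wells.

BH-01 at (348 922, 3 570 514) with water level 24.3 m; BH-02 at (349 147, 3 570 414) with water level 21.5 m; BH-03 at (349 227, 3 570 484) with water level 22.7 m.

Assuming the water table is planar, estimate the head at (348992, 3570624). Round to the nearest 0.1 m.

With h = a·x + b·y + c and BH-01 as origin, the differences give:
  225·a + (-100)·b = -2.8
  305·a + (-30)·b = -1.6
Eliminate b (×(-30) and ×(-100), subtract): 23750·a = -76.00 → a = ∂h/∂x = -0.003200
Back-substitute: b = ∂h/∂y = +0.02080.
h(348992, 3570624) = 24.3 + (-0.003200)·(70) + (+0.02080)·(110) = 24.3 -0.224 +2.288 = 26.364 m.

26.4 m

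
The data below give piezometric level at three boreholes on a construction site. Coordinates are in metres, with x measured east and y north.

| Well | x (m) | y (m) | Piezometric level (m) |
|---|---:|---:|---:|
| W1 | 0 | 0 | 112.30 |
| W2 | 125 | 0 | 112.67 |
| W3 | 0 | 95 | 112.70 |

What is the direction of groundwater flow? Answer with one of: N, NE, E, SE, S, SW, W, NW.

∂h/∂x = (112.67 − 112.30) / (125 − 0) = +0.002960
∂h/∂y = (112.70 − 112.30) / (95 − 0) = +0.004211
Flow = −∇h = (-0.002960 east, -0.004211 north), which points southwest.

SW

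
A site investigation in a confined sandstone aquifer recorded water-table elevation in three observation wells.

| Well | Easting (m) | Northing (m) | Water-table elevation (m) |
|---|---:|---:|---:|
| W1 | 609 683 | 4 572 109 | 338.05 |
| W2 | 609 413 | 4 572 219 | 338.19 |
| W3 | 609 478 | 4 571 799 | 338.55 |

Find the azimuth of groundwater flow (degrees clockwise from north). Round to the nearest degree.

043°

With h = a·x + b·y + c and W1 as origin, the differences give:
  (-270)·a + 110·b = +0.14
  (-205)·a + (-310)·b = +0.50
Eliminate b (×(-310) and ×110, subtract): 106250·a = -98.400 → a = ∂h/∂x = -0.0009261
Back-substitute: b = ∂h/∂y = -0.001000.
Flow direction (−∇h) has components (+0.0009261 E, +0.001000 N).
Azimuth = atan2(E, N) = atan2(+0.0009261, +0.001000) = 42.8° ≈ 043°.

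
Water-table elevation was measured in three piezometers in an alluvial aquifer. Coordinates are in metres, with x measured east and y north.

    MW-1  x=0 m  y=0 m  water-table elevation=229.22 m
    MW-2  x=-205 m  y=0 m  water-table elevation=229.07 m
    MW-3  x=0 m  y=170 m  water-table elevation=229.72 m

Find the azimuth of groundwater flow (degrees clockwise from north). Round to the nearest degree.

194°

∂h/∂x = (229.07 − 229.22) / (-205 − 0) = +0.0007317
∂h/∂y = (229.72 − 229.22) / (170 − 0) = +0.002941
Flow direction (−∇h) has components (-0.0007317 E, -0.002941 N).
Azimuth = atan2(E, N) = atan2(-0.0007317, -0.002941) = 194.0° ≈ 194°.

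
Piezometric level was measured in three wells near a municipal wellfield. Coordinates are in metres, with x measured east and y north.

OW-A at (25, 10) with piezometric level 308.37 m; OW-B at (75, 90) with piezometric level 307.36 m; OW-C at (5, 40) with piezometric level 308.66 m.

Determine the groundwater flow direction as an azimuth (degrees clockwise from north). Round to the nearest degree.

084°

Differences from OW-A: to OW-B (Δx, Δy, Δh) = (50, 80, -1.01); to OW-C = (-20, 30, +0.29).
Determinant of the coordinate differences = 50·30 − (-20)·80 = 3100.
∂h/∂x = [(-1.01)·30 − (+0.29)·80] / 3100 = -0.01726
∂h/∂y = [50·(+0.29) − (-20)·(-1.01)] / 3100 = -0.001839
Flow direction (−∇h) has components (+0.01726 E, +0.001839 N).
Azimuth = atan2(E, N) = atan2(+0.01726, +0.001839) = 83.9° ≈ 084°.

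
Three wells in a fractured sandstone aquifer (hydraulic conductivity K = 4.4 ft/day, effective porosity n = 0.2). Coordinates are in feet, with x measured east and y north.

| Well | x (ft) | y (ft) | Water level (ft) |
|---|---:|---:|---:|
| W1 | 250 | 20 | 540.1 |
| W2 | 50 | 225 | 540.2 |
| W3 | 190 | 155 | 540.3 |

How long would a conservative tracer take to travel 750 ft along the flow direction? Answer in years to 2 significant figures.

With h = a·x + b·y + c and W1 as origin, the differences give:
  (-200)·a + 205·b = +0.1
  (-60)·a + 135·b = +0.2
Eliminate b (×135 and ×205, subtract): -14700·a = -27.50 → a = ∂h/∂x = +0.001871
Back-substitute: b = ∂h/∂y = +0.002313.
|∇h| = √(0.001871² + 0.002313²) = 0.002975
Seepage velocity v = K·i/n = 4.4 × 0.002975 / 0.2 = 0.06545 ft/day.
t = 750 / 0.06545 = 1.146e+04 days = 31.4 years.

31 years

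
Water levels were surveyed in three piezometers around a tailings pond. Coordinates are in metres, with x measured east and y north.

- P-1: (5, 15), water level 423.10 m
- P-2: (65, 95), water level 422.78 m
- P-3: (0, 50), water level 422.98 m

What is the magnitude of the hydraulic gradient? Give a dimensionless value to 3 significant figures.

0.00358

With h = a·x + b·y + c and P-1 as origin, the differences give:
  60·a + 80·b = -0.32
  (-5)·a + 35·b = -0.12
Eliminate b (×35 and ×80, subtract): 2500·a = -1.600 → a = ∂h/∂x = -0.0006400
Back-substitute: b = ∂h/∂y = -0.003520.
|∇h| = √(-0.0006400² + -0.003520²) = 0.003578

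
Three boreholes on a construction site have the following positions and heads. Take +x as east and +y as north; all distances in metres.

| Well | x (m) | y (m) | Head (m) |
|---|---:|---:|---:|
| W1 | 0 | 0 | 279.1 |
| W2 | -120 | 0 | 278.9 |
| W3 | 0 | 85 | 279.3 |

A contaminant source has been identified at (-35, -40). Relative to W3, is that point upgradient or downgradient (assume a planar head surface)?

downgradient

∂h/∂x = (278.9 − 279.1) / (-120 − 0) = +0.001667
∂h/∂y = (279.3 − 279.1) / (85 − 0) = +0.002353
Head at (-35, -40) = 279.1 + (+0.001667)·(-35) + (+0.002353)·(-40) = 278.95 m.
That is lower than the 279.3 m at W3, so the point is downgradient.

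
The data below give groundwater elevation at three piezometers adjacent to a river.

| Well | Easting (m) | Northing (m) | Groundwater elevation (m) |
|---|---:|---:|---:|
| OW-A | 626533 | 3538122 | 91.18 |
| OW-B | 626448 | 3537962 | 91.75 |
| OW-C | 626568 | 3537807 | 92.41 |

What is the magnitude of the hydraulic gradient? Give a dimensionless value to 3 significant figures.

Differences from OW-A: to OW-B (Δx, Δy, Δh) = (-85, -160, +0.57); to OW-C = (35, -315, +1.23).
Solve a·Δx + b·Δy = Δh: det = (-85)·(-315) − 35·(-160) = 32375.
∂h/∂x = [(+0.57)·(-315) − (+1.23)·(-160)] / 32375 = +0.0005328
∂h/∂y = [(-85)·(+1.23) − 35·(+0.57)] / 32375 = -0.003846
|∇h| = √(0.0005328² + -0.003846²) = 0.003883

0.00388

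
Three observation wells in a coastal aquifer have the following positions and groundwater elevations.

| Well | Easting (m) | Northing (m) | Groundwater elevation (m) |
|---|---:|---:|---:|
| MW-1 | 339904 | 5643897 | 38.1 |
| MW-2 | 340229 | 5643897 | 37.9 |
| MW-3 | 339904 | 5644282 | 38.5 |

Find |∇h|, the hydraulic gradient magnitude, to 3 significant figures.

∂h/∂x = (37.9 − 38.1) / (340229 − 339904) = -0.0006154
∂h/∂y = (38.5 − 38.1) / (5644282 − 5643897) = +0.001039
|∇h| = √(-0.0006154² + 0.001039²) = 0.001208

0.00121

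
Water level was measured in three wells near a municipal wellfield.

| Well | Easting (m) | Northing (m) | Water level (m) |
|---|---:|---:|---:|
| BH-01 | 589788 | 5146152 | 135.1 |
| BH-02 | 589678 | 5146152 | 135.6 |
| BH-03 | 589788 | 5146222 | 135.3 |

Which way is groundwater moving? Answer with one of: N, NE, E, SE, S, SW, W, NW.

SE

∂h/∂x = (135.6 − 135.1) / (589678 − 589788) = -0.004545
∂h/∂y = (135.3 − 135.1) / (5146222 − 5146152) = +0.002857
Flow = −∇h = (+0.004545 east, -0.002857 north), which points southeast.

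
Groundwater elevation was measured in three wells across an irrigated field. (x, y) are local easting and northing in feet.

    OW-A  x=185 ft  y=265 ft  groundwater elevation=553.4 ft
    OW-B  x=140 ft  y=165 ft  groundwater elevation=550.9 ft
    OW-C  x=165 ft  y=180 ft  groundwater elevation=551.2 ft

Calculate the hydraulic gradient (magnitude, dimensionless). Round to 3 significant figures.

0.0272

Differences from OW-A: to OW-B (Δx, Δy, Δh) = (-45, -100, -2.5); to OW-C = (-20, -85, -2.2).
Determinant of the coordinate differences = (-45)·(-85) − (-20)·(-100) = 1825.
∂h/∂x = [(-2.5)·(-85) − (-2.2)·(-100)] / 1825 = -0.004110
∂h/∂y = [(-45)·(-2.2) − (-20)·(-2.5)] / 1825 = +0.02685
|∇h| = √(-0.004110² + 0.02685²) = 0.02716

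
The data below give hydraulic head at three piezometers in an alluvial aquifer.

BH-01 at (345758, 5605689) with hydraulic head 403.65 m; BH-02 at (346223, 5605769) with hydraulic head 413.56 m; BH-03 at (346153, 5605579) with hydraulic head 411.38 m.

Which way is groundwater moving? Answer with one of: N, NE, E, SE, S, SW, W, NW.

W

Three-point gradient (reference BH-01): Δ to BH-02 = (465, 80, +9.91), Δ to BH-03 = (395, -110, +7.73).
∂h/∂x = +0.02065, ∂h/∂y = +0.003867 (det = -82750).
Flow = −∇h = (-0.02065 east, -0.003867 north), which points west.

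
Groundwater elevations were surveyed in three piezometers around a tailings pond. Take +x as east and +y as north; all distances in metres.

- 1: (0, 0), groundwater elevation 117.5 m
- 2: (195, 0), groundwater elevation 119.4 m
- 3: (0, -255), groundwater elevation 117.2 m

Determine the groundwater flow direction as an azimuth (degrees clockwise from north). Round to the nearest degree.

∂h/∂x = (119.4 − 117.5) / (195 − 0) = +0.009744
∂h/∂y = (117.2 − 117.5) / (-255 − 0) = +0.001176
Flow direction (−∇h) has components (-0.009744 E, -0.001176 N).
Azimuth = atan2(E, N) = atan2(-0.009744, -0.001176) = 263.1° ≈ 263°.

263°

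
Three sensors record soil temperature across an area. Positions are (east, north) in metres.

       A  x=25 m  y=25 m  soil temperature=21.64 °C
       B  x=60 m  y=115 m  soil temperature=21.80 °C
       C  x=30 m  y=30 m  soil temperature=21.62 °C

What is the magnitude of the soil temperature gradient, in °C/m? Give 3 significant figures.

With T = a·x + b·y + c and A as origin, the differences give:
  35·a + 90·b = +0.16
  5·a + 5·b = -0.02
Eliminate b (×5 and ×90, subtract): -275·a = 2.600 → a = ∂T/∂x = -0.009455
Back-substitute: b = ∂T/∂y = +0.005455.
|∇f| = √(-0.009455² + 0.005455²) = 0.01092 °C/m

0.0109 °C/m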